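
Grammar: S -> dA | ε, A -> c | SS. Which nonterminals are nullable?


A nonterminal is nullable iff some alternative derives ε (directly, or every symbol in it is nullable)
Nullable: {A, S}


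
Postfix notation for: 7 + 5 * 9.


* has higher precedence, evaluate 5*9 first
Postfix: 7 5 9 * +


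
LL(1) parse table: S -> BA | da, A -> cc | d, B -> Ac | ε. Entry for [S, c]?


For [S, c]: 'c' ∈ FIRST(BA)
Entry: S -> BA


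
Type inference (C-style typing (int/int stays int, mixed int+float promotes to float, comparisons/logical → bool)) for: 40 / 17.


Operand types: int / int
Rule: mixed int/float promotes to float; int/int stays int
Result type: int


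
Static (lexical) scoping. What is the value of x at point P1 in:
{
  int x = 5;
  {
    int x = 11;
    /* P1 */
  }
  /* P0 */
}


x declared in the same block as P1
x = 11


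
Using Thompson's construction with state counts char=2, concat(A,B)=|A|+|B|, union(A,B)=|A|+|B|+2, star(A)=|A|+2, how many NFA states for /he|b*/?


Syntax tree has 3 char leaf(s), 1 union(s), 1 star(s)
chars contribute 3×2 = 6; each union adds +2; each star adds +2
Total: 6 + 2 + 2 = 10 states


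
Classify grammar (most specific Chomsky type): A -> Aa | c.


Left-linear: every RHS is a terminal or one nonterminal followed by a terminal
Classification: Type 3 (Regular)


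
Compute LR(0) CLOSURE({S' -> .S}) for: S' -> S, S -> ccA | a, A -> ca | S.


Start: S' -> .S
For each item with dot before a nonterminal B, add B -> .γ for every B-production
Closure: [S' -> .S, S -> .ccA, S -> .a]


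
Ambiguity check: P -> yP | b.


right-linear, alternatives start with distinct terminals 'y' vs 'b': unique leftmost derivation
Unambiguous


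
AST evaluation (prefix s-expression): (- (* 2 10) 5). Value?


Evaluate inner: (* 2 10) = 20
Evaluate root: (- 20 5) = 15
Result: 15


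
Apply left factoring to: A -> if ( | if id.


Common prefix: 'if'
Factored: A -> if A', A' -> ( | id


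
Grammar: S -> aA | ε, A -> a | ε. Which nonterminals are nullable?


A nonterminal is nullable iff some alternative derives ε (directly, or every symbol in it is nullable)
Nullable: {A, S}


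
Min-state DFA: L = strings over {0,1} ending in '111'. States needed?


Track the longest suffix of input matching a prefix of '111': 4 classes (prefixes of length 0..3)
Minimal DFA: 4 states


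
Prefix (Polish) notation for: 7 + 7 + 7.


left-to-right (same/higher precedence on left): tree is (+ (+ 7 7) 7)
Prefix: + + 7 7 7


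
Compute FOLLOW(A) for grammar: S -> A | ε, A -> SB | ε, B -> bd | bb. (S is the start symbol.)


$ ∈ FOLLOW(S). For each A -> αBβ: add FIRST(β)\{ε} to FOLLOW(B); if β nullable, add FOLLOW(A).
FOLLOW(A) = {$, b}


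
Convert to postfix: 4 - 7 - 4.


Left to right (same or higher precedence on left)
Postfix: 4 7 - 4 -


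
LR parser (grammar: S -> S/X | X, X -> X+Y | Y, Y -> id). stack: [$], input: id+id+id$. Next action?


no handle on stack; shift 'id'
Action: shift


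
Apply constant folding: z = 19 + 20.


19 + 20 = 39 at compile time
Optimized: z = 39


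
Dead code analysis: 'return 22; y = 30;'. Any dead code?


statement follows a return and is unreachable
Dead: 'y = 30'


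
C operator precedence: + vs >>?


'+' is additive (level 9); '>>' is shift (level 8)
Higher level binds tighter
'+' has higher precedence than '>>'


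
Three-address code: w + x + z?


Break into single-operator statements:
t1 = w + x
t2 = t1 + z


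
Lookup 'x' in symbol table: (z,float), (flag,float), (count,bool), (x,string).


Lookup 'x' → type string


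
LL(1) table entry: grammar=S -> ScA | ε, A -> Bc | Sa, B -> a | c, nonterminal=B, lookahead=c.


For [B, c]: 'c' ∈ FIRST(c)
Entry: B -> c


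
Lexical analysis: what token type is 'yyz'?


Pattern: letter/underscore followed by alphanumerics, not a keyword
Type: IDENTIFIER


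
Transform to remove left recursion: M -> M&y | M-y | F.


Left-recursive alternatives: M&y, M-y; non-recursive: F
Introduce M': M -> FM', M' -> &yM' | -yM' | ε


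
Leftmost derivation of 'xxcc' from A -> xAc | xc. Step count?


Derivation: A => xAc => xxcc
Steps: 2


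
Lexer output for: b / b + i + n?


Scan left to right, longest-match per lexeme
Tokens: ID(b), OP(/), ID(b), OP(+), ID(i), OP(+), ID(n)


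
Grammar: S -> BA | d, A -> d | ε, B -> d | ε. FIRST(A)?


Per alternative of A: FIRST(d) = {d}; FIRST(ε) = {ε}
FIRST(A) = {d, ε}


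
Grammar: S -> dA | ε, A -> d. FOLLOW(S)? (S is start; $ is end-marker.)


$ ∈ FOLLOW(S). For each A -> αBβ: add FIRST(β)\{ε} to FOLLOW(B); if β nullable, add FOLLOW(A).
FOLLOW(S) = {$}


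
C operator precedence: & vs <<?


'<<' is shift (level 8); '&' is bitwise AND (level 5)
Higher level binds tighter
'<<' has higher precedence than '&'


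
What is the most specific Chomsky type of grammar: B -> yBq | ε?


Single nonterminal LHS, but y^n q^n is not regular
Classification: Type 2 (Context-Free)


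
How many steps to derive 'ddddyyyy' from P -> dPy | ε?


Derivation: P => dPy => ddPyy => dddPyyy => ddddPyyyy => ddddyyyy
Steps: 5


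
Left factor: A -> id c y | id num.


Common prefix: 'id'
Factored: A -> id A', A' -> c y | num


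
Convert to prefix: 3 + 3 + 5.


left-to-right (same/higher precedence on left): tree is (+ (+ 3 3) 5)
Prefix: + + 3 3 5


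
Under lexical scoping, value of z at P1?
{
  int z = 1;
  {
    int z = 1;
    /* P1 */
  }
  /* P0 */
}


z declared in the same block as P1
z = 1


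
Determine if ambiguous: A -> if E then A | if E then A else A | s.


dangling else: 'if E then if E then s else s' parses two ways
Ambiguous


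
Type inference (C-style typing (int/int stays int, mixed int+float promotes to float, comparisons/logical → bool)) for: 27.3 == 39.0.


Operand types: float == float
Rule: comparison yields bool
Result type: bool


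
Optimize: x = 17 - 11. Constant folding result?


17 - 11 = 6 at compile time
Optimized: x = 6


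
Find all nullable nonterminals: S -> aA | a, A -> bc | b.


A nonterminal is nullable iff some alternative derives ε (directly, or every symbol in it is nullable)
Nullable: {}


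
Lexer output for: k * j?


Scan left to right, longest-match per lexeme
Tokens: ID(k), OP(*), ID(j)


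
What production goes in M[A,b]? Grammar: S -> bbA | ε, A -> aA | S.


For [A, b]: 'b' ∈ FIRST(S)
Entry: A -> S


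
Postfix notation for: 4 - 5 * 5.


* has higher precedence, evaluate 5*5 first
Postfix: 4 5 5 * -


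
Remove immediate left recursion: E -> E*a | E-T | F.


Left-recursive alternatives: E*a, E-T; non-recursive: F
Introduce E': E -> FE', E' -> *aE' | -TE' | ε


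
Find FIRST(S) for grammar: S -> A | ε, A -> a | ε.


Per alternative of S: FIRST(A) = {a, ε}; FIRST(ε) = {ε}
FIRST(S) = {a, ε}


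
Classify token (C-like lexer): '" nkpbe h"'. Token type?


Pattern: double-quoted sequence
Type: STRING_LITERAL


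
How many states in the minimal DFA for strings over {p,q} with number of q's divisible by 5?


Track (count of q) mod 5: states 0..4, accept at 0
Minimal DFA: 5 states


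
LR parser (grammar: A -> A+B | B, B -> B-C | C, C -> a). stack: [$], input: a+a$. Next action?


no handle on stack; shift 'a'
Action: shift


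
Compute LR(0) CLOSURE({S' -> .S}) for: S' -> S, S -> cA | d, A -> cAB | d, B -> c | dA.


Start: S' -> .S
For each item with dot before a nonterminal B, add B -> .γ for every B-production
Closure: [S' -> .S, S -> .cA, S -> .d]


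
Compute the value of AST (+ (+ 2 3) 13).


Evaluate inner: (+ 2 3) = 5
Evaluate root: (+ 5 13) = 18
Result: 18


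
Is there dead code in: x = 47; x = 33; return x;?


first assignment to x is overwritten before any read
Dead: 'x = 47'


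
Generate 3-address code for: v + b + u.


Break into single-operator statements:
t1 = v + b
t2 = t1 + u


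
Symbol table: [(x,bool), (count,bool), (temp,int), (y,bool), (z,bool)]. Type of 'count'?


Lookup 'count' → type bool


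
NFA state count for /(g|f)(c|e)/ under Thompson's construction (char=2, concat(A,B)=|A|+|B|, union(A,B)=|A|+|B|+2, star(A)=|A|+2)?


Syntax tree has 4 char leaf(s), 2 union(s), 0 star(s)
chars contribute 4×2 = 8; each union adds +2; each star adds +2
Total: 8 + 4 + 0 = 12 states


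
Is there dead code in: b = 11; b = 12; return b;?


first assignment to b is overwritten before any read
Dead: 'b = 11'


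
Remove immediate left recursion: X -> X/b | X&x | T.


Left-recursive alternatives: X/b, X&x; non-recursive: T
Introduce X': X -> TX', X' -> /bX' | &xX' | ε


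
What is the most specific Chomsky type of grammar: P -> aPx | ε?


Single nonterminal LHS, but a^n x^n is not regular
Classification: Type 2 (Context-Free)


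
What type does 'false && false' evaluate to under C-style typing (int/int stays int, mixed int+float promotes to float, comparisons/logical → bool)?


Operand types: bool && bool
Rule: logical operators take bool operands and yield bool
Result type: bool


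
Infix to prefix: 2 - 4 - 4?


left-to-right (same/higher precedence on left): tree is (- (- 2 4) 4)
Prefix: - - 2 4 4


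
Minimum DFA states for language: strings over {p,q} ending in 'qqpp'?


Track the longest suffix of input matching a prefix of 'qqpp': 5 classes (prefixes of length 0..4)
Minimal DFA: 5 states


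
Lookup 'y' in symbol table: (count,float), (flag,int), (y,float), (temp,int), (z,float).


Lookup 'y' → type float


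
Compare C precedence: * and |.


'*' is multiplicative (level 10); '|' is bitwise OR (level 3)
Higher level binds tighter
'*' has higher precedence than '|'


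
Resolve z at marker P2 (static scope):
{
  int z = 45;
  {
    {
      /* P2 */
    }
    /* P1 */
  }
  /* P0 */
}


P2's block does not declare z; resolves to the enclosing declaration at depth 0
z = 45


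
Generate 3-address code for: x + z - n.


Break into single-operator statements:
t1 = x + z
t2 = t1 - n


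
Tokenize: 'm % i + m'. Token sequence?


Scan left to right, longest-match per lexeme
Tokens: ID(m), OP(%), ID(i), OP(+), ID(m)


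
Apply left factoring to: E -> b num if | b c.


Common prefix: 'b'
Factored: E -> b E', E' -> num if | c


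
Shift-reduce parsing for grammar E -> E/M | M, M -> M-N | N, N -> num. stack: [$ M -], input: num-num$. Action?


no handle; shift 'num'
Action: shift


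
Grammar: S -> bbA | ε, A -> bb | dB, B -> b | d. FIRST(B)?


Per alternative of B: FIRST(b) = {b}; FIRST(d) = {d}
FIRST(B) = {b, d}


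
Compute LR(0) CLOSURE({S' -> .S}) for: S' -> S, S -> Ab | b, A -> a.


Start: S' -> .S
For each item with dot before a nonterminal B, add B -> .γ for every B-production
Closure: [S' -> .S, S -> .Ab, S -> .b, A -> .a]


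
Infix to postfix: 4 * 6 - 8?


Left to right (same or higher precedence on left)
Postfix: 4 6 * 8 -


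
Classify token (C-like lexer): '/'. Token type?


Pattern: operator symbol
Type: OPERATOR


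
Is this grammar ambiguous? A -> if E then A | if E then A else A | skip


dangling else: 'if E then if E then skip else skip' parses two ways
Ambiguous


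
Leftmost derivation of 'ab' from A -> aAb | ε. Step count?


Derivation: A => aAb => ab
Steps: 2


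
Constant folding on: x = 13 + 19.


13 + 19 = 32 at compile time
Optimized: x = 32


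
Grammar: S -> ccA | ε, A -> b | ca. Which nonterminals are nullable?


A nonterminal is nullable iff some alternative derives ε (directly, or every symbol in it is nullable)
Nullable: {S}


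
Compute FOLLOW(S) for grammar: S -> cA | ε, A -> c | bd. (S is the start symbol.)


$ ∈ FOLLOW(S). For each A -> αBβ: add FIRST(β)\{ε} to FOLLOW(B); if β nullable, add FOLLOW(A).
FOLLOW(S) = {$}


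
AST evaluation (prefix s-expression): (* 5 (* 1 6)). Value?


Evaluate inner: (* 1 6) = 6
Evaluate root: (* 5 6) = 30
Result: 30


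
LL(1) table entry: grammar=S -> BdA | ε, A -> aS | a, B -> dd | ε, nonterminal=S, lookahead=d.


For [S, d]: 'd' ∈ FIRST(BdA)
Entry: S -> BdA


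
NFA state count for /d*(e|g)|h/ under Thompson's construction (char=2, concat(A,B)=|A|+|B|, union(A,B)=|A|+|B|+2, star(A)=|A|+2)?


Syntax tree has 4 char leaf(s), 2 union(s), 1 star(s)
chars contribute 4×2 = 8; each union adds +2; each star adds +2
Total: 8 + 4 + 2 = 14 states


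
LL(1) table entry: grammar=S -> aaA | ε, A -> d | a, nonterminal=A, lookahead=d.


For [A, d]: 'd' ∈ FIRST(d)
Entry: A -> d


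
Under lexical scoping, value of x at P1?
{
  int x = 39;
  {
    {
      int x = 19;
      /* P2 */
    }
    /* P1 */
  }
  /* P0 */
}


P1's block does not declare x; resolves to the enclosing declaration at depth 0
x = 39


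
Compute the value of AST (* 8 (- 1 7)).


Evaluate inner: (- 1 7) = -6
Evaluate root: (* 8 -6) = -48
Result: -48


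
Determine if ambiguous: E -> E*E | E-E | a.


'a*a-a' has two parse trees (no precedence encoded between * and -)
Ambiguous


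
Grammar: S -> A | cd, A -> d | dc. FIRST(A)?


Per alternative of A: FIRST(d) = {d}; FIRST(dc) = {d}
FIRST(A) = {d}


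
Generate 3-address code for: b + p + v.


Break into single-operator statements:
t1 = b + p
t2 = t1 + v


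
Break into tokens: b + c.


Scan left to right, longest-match per lexeme
Tokens: ID(b), OP(+), ID(c)


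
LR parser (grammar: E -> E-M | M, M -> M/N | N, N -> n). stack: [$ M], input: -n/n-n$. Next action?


lookahead ∉ {/} so M won't extend; reduce E -> M
Action: reduce (E -> M)


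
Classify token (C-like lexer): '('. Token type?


Pattern: delimiter/punctuation
Type: PUNCTUATION


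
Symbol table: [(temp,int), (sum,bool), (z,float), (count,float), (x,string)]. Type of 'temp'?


Lookup 'temp' → type int


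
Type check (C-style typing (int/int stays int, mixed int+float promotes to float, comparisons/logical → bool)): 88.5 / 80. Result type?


Operand types: float / int
Rule: mixed int/float promotes to float; int/int stays int
Result type: float


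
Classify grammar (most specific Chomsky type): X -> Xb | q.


Left-linear: every RHS is a terminal or one nonterminal followed by a terminal
Classification: Type 3 (Regular)


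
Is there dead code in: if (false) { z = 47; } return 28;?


condition is constant false, so the whole block is unreachable
Dead: 'if (false) { z = 47; }'


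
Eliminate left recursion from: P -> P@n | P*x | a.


Left-recursive alternatives: P@n, P*x; non-recursive: a
Introduce P': P -> aP', P' -> @nP' | *xP' | ε


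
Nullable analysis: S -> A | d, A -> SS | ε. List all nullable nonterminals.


A nonterminal is nullable iff some alternative derives ε (directly, or every symbol in it is nullable)
Nullable: {A, S}


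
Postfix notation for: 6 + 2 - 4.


Left to right (same or higher precedence on left)
Postfix: 6 2 + 4 -


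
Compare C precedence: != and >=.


'>=' is relational (level 7); '!=' is equality (level 6)
Higher level binds tighter
'>=' has higher precedence than '!='


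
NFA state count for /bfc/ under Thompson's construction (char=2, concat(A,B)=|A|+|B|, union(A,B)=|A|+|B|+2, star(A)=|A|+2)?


Syntax tree has 3 char leaf(s), 0 union(s), 0 star(s)
chars contribute 3×2 = 6; each union adds +2; each star adds +2
Total: 6 + 0 + 0 = 6 states


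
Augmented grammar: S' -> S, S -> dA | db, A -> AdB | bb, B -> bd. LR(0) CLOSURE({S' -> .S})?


Start: S' -> .S
For each item with dot before a nonterminal B, add B -> .γ for every B-production
Closure: [S' -> .S, S -> .dA, S -> .db]


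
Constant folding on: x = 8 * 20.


8 * 20 = 160 at compile time
Optimized: x = 160


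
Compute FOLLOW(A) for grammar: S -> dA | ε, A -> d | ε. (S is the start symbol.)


$ ∈ FOLLOW(S). For each A -> αBβ: add FIRST(β)\{ε} to FOLLOW(B); if β nullable, add FOLLOW(A).
FOLLOW(A) = {$}


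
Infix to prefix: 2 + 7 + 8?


left-to-right (same/higher precedence on left): tree is (+ (+ 2 7) 8)
Prefix: + + 2 7 8


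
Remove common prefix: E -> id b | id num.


Common prefix: 'id'
Factored: E -> id E', E' -> b | num


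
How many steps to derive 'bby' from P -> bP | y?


Derivation: P => bP => bbP => bby
Steps: 3


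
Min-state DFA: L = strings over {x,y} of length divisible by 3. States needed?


Track length mod 3: states 0..2, accept at 0
Minimal DFA: 3 states


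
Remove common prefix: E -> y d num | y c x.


Common prefix: 'y'
Factored: E -> y E', E' -> d num | c x


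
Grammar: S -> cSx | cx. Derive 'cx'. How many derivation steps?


Derivation: S => cx
Steps: 1


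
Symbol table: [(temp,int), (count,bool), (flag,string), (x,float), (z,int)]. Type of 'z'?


Lookup 'z' → type int


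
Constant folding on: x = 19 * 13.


19 * 13 = 247 at compile time
Optimized: x = 247


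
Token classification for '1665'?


Pattern: digits only
Type: INTEGER_LITERAL


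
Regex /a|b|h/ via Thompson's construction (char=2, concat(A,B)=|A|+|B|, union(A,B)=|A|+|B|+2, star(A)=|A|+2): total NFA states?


Syntax tree has 3 char leaf(s), 2 union(s), 0 star(s)
chars contribute 3×2 = 6; each union adds +2; each star adds +2
Total: 6 + 4 + 0 = 10 states


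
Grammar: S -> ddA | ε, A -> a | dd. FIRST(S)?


Per alternative of S: FIRST(ddA) = {d}; FIRST(ε) = {ε}
FIRST(S) = {d, ε}


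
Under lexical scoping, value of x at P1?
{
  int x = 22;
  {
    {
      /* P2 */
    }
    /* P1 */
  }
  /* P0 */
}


P1's block does not declare x; resolves to the enclosing declaration at depth 0
x = 22


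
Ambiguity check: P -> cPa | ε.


balanced c^n…a^n: each string has a unique parse
Unambiguous


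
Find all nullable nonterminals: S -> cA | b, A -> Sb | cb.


A nonterminal is nullable iff some alternative derives ε (directly, or every symbol in it is nullable)
Nullable: {}


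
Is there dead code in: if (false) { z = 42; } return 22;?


condition is constant false, so the whole block is unreachable
Dead: 'if (false) { z = 42; }'


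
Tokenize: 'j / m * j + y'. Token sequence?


Scan left to right, longest-match per lexeme
Tokens: ID(j), OP(/), ID(m), OP(*), ID(j), OP(+), ID(y)


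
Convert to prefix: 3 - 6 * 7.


'*' binds tighter: tree is (- 3 (* 6 7))
Prefix: - 3 * 6 7


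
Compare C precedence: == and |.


'==' is equality (level 6); '|' is bitwise OR (level 3)
Higher level binds tighter
'==' has higher precedence than '|'


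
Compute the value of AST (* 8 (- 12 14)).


Evaluate inner: (- 12 14) = -2
Evaluate root: (* 8 -2) = -16
Result: -16


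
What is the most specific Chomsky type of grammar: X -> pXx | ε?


Single nonterminal LHS, but p^n x^n is not regular
Classification: Type 2 (Context-Free)


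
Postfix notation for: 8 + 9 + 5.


Left to right (same or higher precedence on left)
Postfix: 8 9 + 5 +


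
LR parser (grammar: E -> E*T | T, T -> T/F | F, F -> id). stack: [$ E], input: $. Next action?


start symbol E on stack, input exhausted
Action: accept


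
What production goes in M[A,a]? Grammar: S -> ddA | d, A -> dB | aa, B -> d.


For [A, a]: 'a' ∈ FIRST(aa)
Entry: A -> aa


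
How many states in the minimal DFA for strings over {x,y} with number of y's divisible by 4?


Track (count of y) mod 4: states 0..3, accept at 0
Minimal DFA: 4 states


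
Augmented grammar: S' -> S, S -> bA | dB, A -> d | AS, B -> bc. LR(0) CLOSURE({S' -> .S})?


Start: S' -> .S
For each item with dot before a nonterminal B, add B -> .γ for every B-production
Closure: [S' -> .S, S -> .bA, S -> .dB]


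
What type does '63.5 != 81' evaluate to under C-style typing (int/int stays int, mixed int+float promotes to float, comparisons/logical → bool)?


Operand types: float != int
Rule: comparison yields bool
Result type: bool


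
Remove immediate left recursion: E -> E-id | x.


Left-recursive alternatives: E-id; non-recursive: x
Introduce E': E -> xE', E' -> -idE' | ε


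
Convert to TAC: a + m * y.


Break into single-operator statements:
t1 = m * y
t2 = a + t1


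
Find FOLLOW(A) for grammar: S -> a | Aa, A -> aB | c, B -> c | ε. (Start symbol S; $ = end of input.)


$ ∈ FOLLOW(S). For each A -> αBβ: add FIRST(β)\{ε} to FOLLOW(B); if β nullable, add FOLLOW(A).
FOLLOW(A) = {a}


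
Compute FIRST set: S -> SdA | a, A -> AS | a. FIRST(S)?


Per alternative of S: FIRST(SdA) = {a}; FIRST(a) = {a}
FIRST(S) = {a}


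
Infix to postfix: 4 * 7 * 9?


Left to right (same or higher precedence on left)
Postfix: 4 7 * 9 *


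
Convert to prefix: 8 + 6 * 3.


'*' binds tighter: tree is (+ 8 (* 6 3))
Prefix: + 8 * 6 3


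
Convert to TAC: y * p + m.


Break into single-operator statements:
t1 = y * p
t2 = t1 + m


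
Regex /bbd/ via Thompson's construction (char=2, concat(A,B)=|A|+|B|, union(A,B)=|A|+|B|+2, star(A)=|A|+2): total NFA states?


Syntax tree has 3 char leaf(s), 0 union(s), 0 star(s)
chars contribute 3×2 = 6; each union adds +2; each star adds +2
Total: 6 + 0 + 0 = 6 states


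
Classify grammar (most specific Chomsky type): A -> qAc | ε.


Single nonterminal LHS, but q^n c^n is not regular
Classification: Type 2 (Context-Free)


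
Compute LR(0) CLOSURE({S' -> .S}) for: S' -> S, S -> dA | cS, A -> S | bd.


Start: S' -> .S
For each item with dot before a nonterminal B, add B -> .γ for every B-production
Closure: [S' -> .S, S -> .dA, S -> .cS]


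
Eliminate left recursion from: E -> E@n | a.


Left-recursive alternatives: E@n; non-recursive: a
Introduce E': E -> aE', E' -> @nE' | ε


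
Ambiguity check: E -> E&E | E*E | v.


'v&v*v' has two parse trees (no precedence encoded between & and *)
Ambiguous


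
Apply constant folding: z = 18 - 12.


18 - 12 = 6 at compile time
Optimized: z = 6


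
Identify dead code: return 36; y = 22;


statement follows a return and is unreachable
Dead: 'y = 22'


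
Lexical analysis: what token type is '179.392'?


Pattern: digits with a decimal point
Type: FLOAT_LITERAL


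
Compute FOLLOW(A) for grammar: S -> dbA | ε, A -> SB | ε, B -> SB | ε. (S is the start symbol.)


$ ∈ FOLLOW(S). For each A -> αBβ: add FIRST(β)\{ε} to FOLLOW(B); if β nullable, add FOLLOW(A).
FOLLOW(A) = {$, d}


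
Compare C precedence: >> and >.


'>>' is shift (level 8); '>' is relational (level 7)
Higher level binds tighter
'>>' has higher precedence than '>'


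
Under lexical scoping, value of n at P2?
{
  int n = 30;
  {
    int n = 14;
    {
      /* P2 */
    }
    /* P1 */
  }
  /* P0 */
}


P2's block does not declare n; resolves to the enclosing declaration at depth 1
n = 14


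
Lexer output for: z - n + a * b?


Scan left to right, longest-match per lexeme
Tokens: ID(z), OP(-), ID(n), OP(+), ID(a), OP(*), ID(b)


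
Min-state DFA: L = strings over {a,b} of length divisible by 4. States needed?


Track length mod 4: states 0..3, accept at 0
Minimal DFA: 4 states


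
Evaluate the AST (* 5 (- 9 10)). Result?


Evaluate inner: (- 9 10) = -1
Evaluate root: (* 5 -1) = -5
Result: -5


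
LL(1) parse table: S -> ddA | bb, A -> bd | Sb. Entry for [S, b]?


For [S, b]: 'b' ∈ FIRST(bb)
Entry: S -> bb


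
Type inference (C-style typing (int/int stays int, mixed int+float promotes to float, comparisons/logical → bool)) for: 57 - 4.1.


Operand types: int - float
Rule: mixed int/float promotes to float; int/int stays int
Result type: float


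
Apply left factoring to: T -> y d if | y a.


Common prefix: 'y'
Factored: T -> y T', T' -> d if | a


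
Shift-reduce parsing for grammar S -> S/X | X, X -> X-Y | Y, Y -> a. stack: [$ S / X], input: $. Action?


handle 'S/X' on top; lookahead ∈ FOLLOW(S) = {/, $}
Action: reduce (S -> S/X)


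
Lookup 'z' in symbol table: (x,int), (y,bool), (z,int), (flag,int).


Lookup 'z' → type int


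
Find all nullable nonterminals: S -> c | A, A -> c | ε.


A nonterminal is nullable iff some alternative derives ε (directly, or every symbol in it is nullable)
Nullable: {A, S}


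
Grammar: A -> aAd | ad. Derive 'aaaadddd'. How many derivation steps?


Derivation: A => aAd => aaAdd => aaaAddd => aaaadddd
Steps: 4


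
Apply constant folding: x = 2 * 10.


2 * 10 = 20 at compile time
Optimized: x = 20


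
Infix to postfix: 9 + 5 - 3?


Left to right (same or higher precedence on left)
Postfix: 9 5 + 3 -


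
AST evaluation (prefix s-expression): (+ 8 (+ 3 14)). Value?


Evaluate inner: (+ 3 14) = 17
Evaluate root: (+ 8 17) = 25
Result: 25


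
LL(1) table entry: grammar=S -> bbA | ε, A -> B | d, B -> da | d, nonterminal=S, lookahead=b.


For [S, b]: 'b' ∈ FIRST(bbA)
Entry: S -> bbA


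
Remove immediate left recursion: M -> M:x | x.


Left-recursive alternatives: M:x; non-recursive: x
Introduce M': M -> xM', M' -> :xM' | ε


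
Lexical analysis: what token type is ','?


Pattern: delimiter/punctuation
Type: PUNCTUATION


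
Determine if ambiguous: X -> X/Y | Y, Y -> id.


precedence layered via separate nonterminal Y: deterministic
Unambiguous


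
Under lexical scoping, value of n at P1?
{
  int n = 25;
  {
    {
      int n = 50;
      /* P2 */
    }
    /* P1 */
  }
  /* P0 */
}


P1's block does not declare n; resolves to the enclosing declaration at depth 0
n = 25


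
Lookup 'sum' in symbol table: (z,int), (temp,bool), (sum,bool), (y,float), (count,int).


Lookup 'sum' → type bool


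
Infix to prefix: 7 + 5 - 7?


left-to-right (same/higher precedence on left): tree is (- (+ 7 5) 7)
Prefix: - + 7 5 7


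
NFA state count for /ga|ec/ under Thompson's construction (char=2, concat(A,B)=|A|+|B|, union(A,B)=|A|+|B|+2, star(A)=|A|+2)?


Syntax tree has 4 char leaf(s), 1 union(s), 0 star(s)
chars contribute 4×2 = 8; each union adds +2; each star adds +2
Total: 8 + 2 + 0 = 10 states


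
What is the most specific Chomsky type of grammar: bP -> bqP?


LHS has context (more than one symbol) and |LHS| ≤ |RHS|
Classification: Type 1 (Context-Sensitive)


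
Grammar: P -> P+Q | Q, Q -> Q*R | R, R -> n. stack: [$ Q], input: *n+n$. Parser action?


shift '*' to continue Q -> Q*R
Action: shift


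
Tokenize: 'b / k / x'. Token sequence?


Scan left to right, longest-match per lexeme
Tokens: ID(b), OP(/), ID(k), OP(/), ID(x)


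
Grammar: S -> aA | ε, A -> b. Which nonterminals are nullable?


A nonterminal is nullable iff some alternative derives ε (directly, or every symbol in it is nullable)
Nullable: {S}


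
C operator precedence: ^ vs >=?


'>=' is relational (level 7); '^' is bitwise XOR (level 4)
Higher level binds tighter
'>=' has higher precedence than '^'


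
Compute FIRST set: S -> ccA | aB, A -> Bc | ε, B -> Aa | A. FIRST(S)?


Per alternative of S: FIRST(ccA) = {c}; FIRST(aB) = {a}
FIRST(S) = {a, c}


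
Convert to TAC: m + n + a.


Break into single-operator statements:
t1 = m + n
t2 = t1 + a


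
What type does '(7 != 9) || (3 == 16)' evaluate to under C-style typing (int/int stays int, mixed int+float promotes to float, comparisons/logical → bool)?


Operand types: bool || bool
Rule: logical operators take bool operands and yield bool
Result type: bool


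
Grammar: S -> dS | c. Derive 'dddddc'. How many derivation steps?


Derivation: S => dS => ddS => dddS => ddddS => dddddS => dddddc
Steps: 6


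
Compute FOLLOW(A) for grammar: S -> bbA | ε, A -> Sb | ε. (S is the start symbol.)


$ ∈ FOLLOW(S). For each A -> αBβ: add FIRST(β)\{ε} to FOLLOW(B); if β nullable, add FOLLOW(A).
FOLLOW(A) = {$, b}


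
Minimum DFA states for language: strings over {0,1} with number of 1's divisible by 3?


Track (count of 1) mod 3: states 0..2, accept at 0
Minimal DFA: 3 states


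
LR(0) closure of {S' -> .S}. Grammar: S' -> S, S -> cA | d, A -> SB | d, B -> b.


Start: S' -> .S
For each item with dot before a nonterminal B, add B -> .γ for every B-production
Closure: [S' -> .S, S -> .cA, S -> .d]


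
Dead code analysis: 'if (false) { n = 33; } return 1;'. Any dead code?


condition is constant false, so the whole block is unreachable
Dead: 'if (false) { n = 33; }'


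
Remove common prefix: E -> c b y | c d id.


Common prefix: 'c'
Factored: E -> c E', E' -> b y | d id


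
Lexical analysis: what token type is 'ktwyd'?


Pattern: letter/underscore followed by alphanumerics, not a keyword
Type: IDENTIFIER


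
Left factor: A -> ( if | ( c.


Common prefix: '('
Factored: A -> ( A', A' -> if | c


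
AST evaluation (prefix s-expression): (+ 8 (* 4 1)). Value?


Evaluate inner: (* 4 1) = 4
Evaluate root: (+ 8 4) = 12
Result: 12


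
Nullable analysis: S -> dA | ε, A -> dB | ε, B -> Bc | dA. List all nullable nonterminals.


A nonterminal is nullable iff some alternative derives ε (directly, or every symbol in it is nullable)
Nullable: {A, S}


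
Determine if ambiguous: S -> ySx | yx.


balanced y^n…x^n: each string has a unique parse
Unambiguous


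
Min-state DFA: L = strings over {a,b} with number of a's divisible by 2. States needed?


Track (count of a) mod 2: states 0..1, accept at 0
Minimal DFA: 2 states


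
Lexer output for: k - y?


Scan left to right, longest-match per lexeme
Tokens: ID(k), OP(-), ID(y)


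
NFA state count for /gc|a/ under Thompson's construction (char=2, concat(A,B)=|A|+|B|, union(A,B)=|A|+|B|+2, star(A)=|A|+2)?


Syntax tree has 3 char leaf(s), 1 union(s), 0 star(s)
chars contribute 3×2 = 6; each union adds +2; each star adds +2
Total: 6 + 2 + 0 = 8 states


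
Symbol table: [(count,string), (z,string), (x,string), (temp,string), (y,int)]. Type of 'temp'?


Lookup 'temp' → type string


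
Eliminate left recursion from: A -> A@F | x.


Left-recursive alternatives: A@F; non-recursive: x
Introduce A': A -> xA', A' -> @FA' | ε


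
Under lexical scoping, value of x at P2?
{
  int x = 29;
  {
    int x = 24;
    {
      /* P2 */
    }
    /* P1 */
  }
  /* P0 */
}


P2's block does not declare x; resolves to the enclosing declaration at depth 1
x = 24


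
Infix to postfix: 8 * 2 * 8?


Left to right (same or higher precedence on left)
Postfix: 8 2 * 8 *


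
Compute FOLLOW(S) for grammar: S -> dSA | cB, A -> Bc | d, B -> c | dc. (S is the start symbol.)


$ ∈ FOLLOW(S). For each A -> αBβ: add FIRST(β)\{ε} to FOLLOW(B); if β nullable, add FOLLOW(A).
FOLLOW(S) = {$, c, d}


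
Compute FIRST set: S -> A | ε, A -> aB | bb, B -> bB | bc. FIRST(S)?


Per alternative of S: FIRST(A) = {a, b}; FIRST(ε) = {ε}
FIRST(S) = {a, b, ε}


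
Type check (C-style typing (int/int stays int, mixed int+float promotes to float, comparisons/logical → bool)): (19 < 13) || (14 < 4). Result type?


Operand types: bool || bool
Rule: logical operators take bool operands and yield bool
Result type: bool


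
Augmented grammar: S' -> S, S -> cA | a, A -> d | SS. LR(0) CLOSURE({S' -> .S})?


Start: S' -> .S
For each item with dot before a nonterminal B, add B -> .γ for every B-production
Closure: [S' -> .S, S -> .cA, S -> .a]


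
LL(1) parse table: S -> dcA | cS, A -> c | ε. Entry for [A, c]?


For [A, c]: 'c' ∈ FIRST(c)
Entry: A -> c


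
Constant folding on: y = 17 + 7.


17 + 7 = 24 at compile time
Optimized: y = 24


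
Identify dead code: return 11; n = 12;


statement follows a return and is unreachable
Dead: 'n = 12'


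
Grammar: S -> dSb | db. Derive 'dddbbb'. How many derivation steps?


Derivation: S => dSb => ddSbb => dddbbb
Steps: 3


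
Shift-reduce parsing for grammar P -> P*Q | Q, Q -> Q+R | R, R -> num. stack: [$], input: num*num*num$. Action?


no handle on stack; shift 'num'
Action: shift


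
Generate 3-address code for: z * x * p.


Break into single-operator statements:
t1 = z * x
t2 = t1 * p


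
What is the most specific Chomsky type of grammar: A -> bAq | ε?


Single nonterminal LHS, but b^n q^n is not regular
Classification: Type 2 (Context-Free)


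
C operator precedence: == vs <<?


'<<' is shift (level 8); '==' is equality (level 6)
Higher level binds tighter
'<<' has higher precedence than '=='


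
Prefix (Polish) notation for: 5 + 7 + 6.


left-to-right (same/higher precedence on left): tree is (+ (+ 5 7) 6)
Prefix: + + 5 7 6


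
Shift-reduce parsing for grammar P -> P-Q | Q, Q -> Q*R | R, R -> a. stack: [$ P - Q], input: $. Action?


handle 'P-Q' on top; lookahead ∈ FOLLOW(P) = {-, $}
Action: reduce (P -> P-Q)


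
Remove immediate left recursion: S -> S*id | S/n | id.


Left-recursive alternatives: S*id, S/n; non-recursive: id
Introduce S': S -> idS', S' -> *idS' | /nS' | ε


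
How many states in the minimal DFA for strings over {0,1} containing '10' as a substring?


KMP-style automaton: 2 progress states + 1 absorbing accept = 3
Minimal DFA: 3 states


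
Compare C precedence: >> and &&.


'>>' is shift (level 8); '&&' is logical AND (level 2)
Higher level binds tighter
'>>' has higher precedence than '&&'


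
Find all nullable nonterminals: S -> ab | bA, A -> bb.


A nonterminal is nullable iff some alternative derives ε (directly, or every symbol in it is nullable)
Nullable: {}


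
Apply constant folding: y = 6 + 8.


6 + 8 = 14 at compile time
Optimized: y = 14


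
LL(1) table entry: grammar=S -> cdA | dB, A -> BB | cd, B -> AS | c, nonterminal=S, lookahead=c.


For [S, c]: 'c' ∈ FIRST(cdA)
Entry: S -> cdA


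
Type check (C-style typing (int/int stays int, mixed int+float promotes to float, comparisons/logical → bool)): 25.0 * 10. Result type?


Operand types: float * int
Rule: mixed int/float promotes to float; int/int stays int
Result type: float


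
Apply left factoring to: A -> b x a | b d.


Common prefix: 'b'
Factored: A -> b A', A' -> x a | d


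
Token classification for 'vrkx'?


Pattern: letter/underscore followed by alphanumerics, not a keyword
Type: IDENTIFIER


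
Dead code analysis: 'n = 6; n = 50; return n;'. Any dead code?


first assignment to n is overwritten before any read
Dead: 'n = 6'


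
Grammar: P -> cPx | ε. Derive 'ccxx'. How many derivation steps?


Derivation: P => cPx => ccPxx => ccxx
Steps: 3


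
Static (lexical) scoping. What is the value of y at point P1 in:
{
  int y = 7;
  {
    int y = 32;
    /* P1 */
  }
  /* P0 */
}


y declared in the same block as P1
y = 32


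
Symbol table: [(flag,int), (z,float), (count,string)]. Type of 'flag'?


Lookup 'flag' → type int


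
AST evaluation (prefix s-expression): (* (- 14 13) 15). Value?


Evaluate inner: (- 14 13) = 1
Evaluate root: (* 1 15) = 15
Result: 15


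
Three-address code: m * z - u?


Break into single-operator statements:
t1 = m * z
t2 = t1 - u


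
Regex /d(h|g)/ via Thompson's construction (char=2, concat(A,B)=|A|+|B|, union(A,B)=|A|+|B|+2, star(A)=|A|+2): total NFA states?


Syntax tree has 3 char leaf(s), 1 union(s), 0 star(s)
chars contribute 3×2 = 6; each union adds +2; each star adds +2
Total: 6 + 2 + 0 = 8 states


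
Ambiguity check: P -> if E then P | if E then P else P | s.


dangling else: 'if E then if E then s else s' parses two ways
Ambiguous


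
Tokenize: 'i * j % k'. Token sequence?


Scan left to right, longest-match per lexeme
Tokens: ID(i), OP(*), ID(j), OP(%), ID(k)


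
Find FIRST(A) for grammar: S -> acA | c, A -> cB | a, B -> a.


Per alternative of A: FIRST(cB) = {c}; FIRST(a) = {a}
FIRST(A) = {a, c}


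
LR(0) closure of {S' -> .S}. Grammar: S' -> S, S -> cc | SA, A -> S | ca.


Start: S' -> .S
For each item with dot before a nonterminal B, add B -> .γ for every B-production
Closure: [S' -> .S, S -> .cc, S -> .SA]


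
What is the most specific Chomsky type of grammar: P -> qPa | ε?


Single nonterminal LHS, but q^n a^n is not regular
Classification: Type 2 (Context-Free)


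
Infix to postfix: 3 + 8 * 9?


* has higher precedence, evaluate 8*9 first
Postfix: 3 8 9 * +


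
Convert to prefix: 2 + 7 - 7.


left-to-right (same/higher precedence on left): tree is (- (+ 2 7) 7)
Prefix: - + 2 7 7


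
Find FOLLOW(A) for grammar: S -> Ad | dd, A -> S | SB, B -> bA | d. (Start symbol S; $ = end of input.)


$ ∈ FOLLOW(S). For each A -> αBβ: add FIRST(β)\{ε} to FOLLOW(B); if β nullable, add FOLLOW(A).
FOLLOW(A) = {d}


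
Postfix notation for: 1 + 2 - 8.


Left to right (same or higher precedence on left)
Postfix: 1 2 + 8 -


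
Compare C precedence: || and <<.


'<<' is shift (level 8); '||' is logical OR (level 1)
Higher level binds tighter
'<<' has higher precedence than '||'


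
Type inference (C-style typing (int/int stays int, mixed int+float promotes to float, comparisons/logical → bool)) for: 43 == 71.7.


Operand types: int == float
Rule: comparison yields bool
Result type: bool


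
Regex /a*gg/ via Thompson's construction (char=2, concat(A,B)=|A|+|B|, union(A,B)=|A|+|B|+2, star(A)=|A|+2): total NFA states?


Syntax tree has 3 char leaf(s), 0 union(s), 1 star(s)
chars contribute 3×2 = 6; each union adds +2; each star adds +2
Total: 6 + 0 + 2 = 8 states


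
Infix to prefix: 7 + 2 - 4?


left-to-right (same/higher precedence on left): tree is (- (+ 7 2) 4)
Prefix: - + 7 2 4


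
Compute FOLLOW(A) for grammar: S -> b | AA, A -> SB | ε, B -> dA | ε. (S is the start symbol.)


$ ∈ FOLLOW(S). For each A -> αBβ: add FIRST(β)\{ε} to FOLLOW(B); if β nullable, add FOLLOW(A).
FOLLOW(A) = {$, b, d}


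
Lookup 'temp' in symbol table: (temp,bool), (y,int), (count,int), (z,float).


Lookup 'temp' → type bool


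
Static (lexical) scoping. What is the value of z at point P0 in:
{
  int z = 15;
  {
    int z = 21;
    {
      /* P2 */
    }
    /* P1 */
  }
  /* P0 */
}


z declared in the same block as P0
z = 15


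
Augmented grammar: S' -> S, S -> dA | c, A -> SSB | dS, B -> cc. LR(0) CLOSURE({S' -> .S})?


Start: S' -> .S
For each item with dot before a nonterminal B, add B -> .γ for every B-production
Closure: [S' -> .S, S -> .dA, S -> .c]


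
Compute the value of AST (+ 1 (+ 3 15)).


Evaluate inner: (+ 3 15) = 18
Evaluate root: (+ 1 18) = 19
Result: 19


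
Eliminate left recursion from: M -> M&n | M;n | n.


Left-recursive alternatives: M&n, M;n; non-recursive: n
Introduce M': M -> nM', M' -> &nM' | ;nM' | ε


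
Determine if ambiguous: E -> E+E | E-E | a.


'a+a-a' has two parse trees (no precedence encoded between + and -)
Ambiguous


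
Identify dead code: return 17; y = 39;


statement follows a return and is unreachable
Dead: 'y = 39'


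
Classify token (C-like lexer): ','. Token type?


Pattern: delimiter/punctuation
Type: PUNCTUATION


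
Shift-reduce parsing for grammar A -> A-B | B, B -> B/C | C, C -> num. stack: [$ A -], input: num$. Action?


no handle ('A-' is not any RHS); shift 'num'
Action: shift


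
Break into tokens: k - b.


Scan left to right, longest-match per lexeme
Tokens: ID(k), OP(-), ID(b)


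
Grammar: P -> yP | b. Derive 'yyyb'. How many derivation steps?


Derivation: P => yP => yyP => yyyP => yyyb
Steps: 4
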